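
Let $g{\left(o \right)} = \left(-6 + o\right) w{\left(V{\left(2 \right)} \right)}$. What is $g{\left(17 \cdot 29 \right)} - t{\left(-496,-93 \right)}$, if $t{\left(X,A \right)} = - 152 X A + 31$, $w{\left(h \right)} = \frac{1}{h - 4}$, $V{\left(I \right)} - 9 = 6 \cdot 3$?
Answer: $\frac{161263262}{23} \approx 7.0114 \cdot 10^{6}$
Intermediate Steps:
$V{\left(I \right)} = 27$ ($V{\left(I \right)} = 9 + 6 \cdot 3 = 9 + 18 = 27$)
$w{\left(h \right)} = \frac{1}{-4 + h}$
$g{\left(o \right)} = - \frac{6}{23} + \frac{o}{23}$ ($g{\left(o \right)} = \frac{-6 + o}{-4 + 27} = \frac{-6 + o}{23} = \left(-6 + o\right) \frac{1}{23} = - \frac{6}{23} + \frac{o}{23}$)
$t{\left(X,A \right)} = 31 - 152 A X$ ($t{\left(X,A \right)} = - 152 A X + 31 = 31 - 152 A X$)
$g{\left(17 \cdot 29 \right)} - t{\left(-496,-93 \right)} = \left(- \frac{6}{23} + \frac{17 \cdot 29}{23}\right) - \left(31 - \left(-14136\right) \left(-496\right)\right) = \left(- \frac{6}{23} + \frac{1}{23} \cdot 493\right) - \left(31 - 7011456\right) = \left(- \frac{6}{23} + \frac{493}{23}\right) - -7011425 = \frac{487}{23} + 7011425 = \frac{161263262}{23}$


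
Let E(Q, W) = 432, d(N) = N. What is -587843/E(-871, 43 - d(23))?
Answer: -587843/432 ≈ -1360.7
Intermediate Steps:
-587843/E(-871, 43 - d(23)) = -587843/432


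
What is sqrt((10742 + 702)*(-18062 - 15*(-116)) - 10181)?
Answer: 3*I*sqrt(20755461) ≈ 13667.0*I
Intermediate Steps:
sqrt((10742 + 702)*(-18062 - 15*(-116)) - 10181) = sqrt(11444*(-18062 + 1740) - 10181) = sqrt(11444*(-16322) - 10181) = sqrt(-186788968 - 10181) = sqrt(-186799149) = 3*I*sqrt(20755461)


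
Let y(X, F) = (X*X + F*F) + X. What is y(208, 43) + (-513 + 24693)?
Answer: 69501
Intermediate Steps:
y(X, F) = X + F² + X² (y(X, F) = (X² + F²) + X = (F² + X²) + X = X + F² + X²)
y(208, 43) + (-513 + 24693) = (208 + 43² + 208²) + (-513 + 24693) = (208 + 1849 + 43264) + 24180 = 45321 + 24180 = 69501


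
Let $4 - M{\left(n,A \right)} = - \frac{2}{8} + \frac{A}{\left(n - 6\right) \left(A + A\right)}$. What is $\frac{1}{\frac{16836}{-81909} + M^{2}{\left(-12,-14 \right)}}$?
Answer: $\frac{2948724}{53353733} \approx 0.055267$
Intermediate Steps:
$M{\left(n,A \right)} = \frac{17}{4} - \frac{1}{2 \left(-6 + n\right)}$ ($M{\left(n,A \right)} = 4 - \left(- \frac{2}{8} + \frac{A}{\left(n - 6\right) \left(A + A\right)}\right) = 4 - \left(\left(-2\right) \frac{1}{8} + \frac{A}{\left(-6 + n\right) 2 A}\right) = 4 - \left(- \frac{1}{4} + \frac{A}{2 A \left(-6 + n\right)}\right) = 4 - \left(- \frac{1}{4} + A \frac{1}{2 A \left(-6 + n\right)}\right) = 4 - \left(- \frac{1}{4} + \frac{1}{2 \left(-6 + n\right)}\right) = 4 + \left(\frac{1}{4} - \frac{1}{2 \left(-6 + n\right)}\right) = \frac{17}{4} - \frac{1}{2 \left(-6 + n\right)}$)
$\frac{1}{\frac{16836}{-81909} + M^{2}{\left(-12,-14 \right)}} = \frac{1}{\frac{16836}{-81909} + \left(\frac{-104 + 17 \left(-12\right)}{4 \left(-6 - 12\right)}\right)^{2}} = \frac{1}{16836 \left(- \frac{1}{81909}\right) + \left(\frac{-104 - 204}{4 \left(-18\right)}\right)^{2}} = \frac{1}{- \frac{5612}{27303} + \left(\frac{1}{4} \left(- \frac{1}{18}\right) \left(-308\right)\right)^{2}} = \frac{1}{- \frac{5612}{27303} + \left(\frac{77}{18}\right)^{2}} = \frac{1}{- \frac{5612}{27303} + \frac{5929}{324}} = \frac{1}{\frac{53353733}{2948724}} = \frac{2948724}{53353733}$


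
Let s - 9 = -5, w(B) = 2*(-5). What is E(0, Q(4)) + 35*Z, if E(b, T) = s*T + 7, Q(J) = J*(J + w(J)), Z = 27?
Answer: 856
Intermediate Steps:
w(B) = -10
s = 4 (s = 9 - 5 = 4)
Q(J) = J*(-10 + J) (Q(J) = J*(J - 10) = J*(-10 + J))
E(b, T) = 7 + 4*T (E(b, T) = 4*T + 7 = 7 + 4*T)
E(0, Q(4)) + 35*Z = (7 + 4*(4*(-10 + 4))) + 35*27 = (7 + 4*(4*(-6))) + 945 = (7 + 4*(-24)) + 945 = (7 - 96) + 945 = -89 + 945 = 856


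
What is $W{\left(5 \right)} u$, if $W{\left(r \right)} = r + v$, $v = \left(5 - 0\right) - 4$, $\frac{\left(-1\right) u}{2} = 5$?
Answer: $-60$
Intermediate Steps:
$u = -10$ ($u = \left(-2\right) 5 = -10$)
$v = 1$ ($v = \left(5 + 0\right) - 4 = 5 - 4 = 1$)
$W{\left(r \right)} = 1 + r$ ($W{\left(r \right)} = r + 1 = 1 + r$)
$W{\left(5 \right)} u = \left(1 + 5\right) \left(-10\right) = 6 \left(-10\right) = -60$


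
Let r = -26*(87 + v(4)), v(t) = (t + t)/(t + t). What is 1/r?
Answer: -1/2288 ≈ -0.00043706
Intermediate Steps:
v(t) = 1 (v(t) = (2*t)/((2*t)) = (2*t)*(1/(2*t)) = 1)
r = -2288 (r = -26*(87 + 1) = -26*88 = -2288)
1/r = 1/(-2288) = -1/2288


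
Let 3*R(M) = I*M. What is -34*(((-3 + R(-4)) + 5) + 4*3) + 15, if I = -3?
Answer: -597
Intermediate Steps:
R(M) = -M (R(M) = (-3*M)/3 = -M)
-34*(((-3 + R(-4)) + 5) + 4*3) + 15 = -34*(((-3 - 1*(-4)) + 5) + 4*3) + 15 = -34*(((-3 + 4) + 5) + 12) + 15 = -34*((1 + 5) + 12) + 15 = -34*(6 + 12) + 15 = -34*18 + 15 = -612 + 15 = -597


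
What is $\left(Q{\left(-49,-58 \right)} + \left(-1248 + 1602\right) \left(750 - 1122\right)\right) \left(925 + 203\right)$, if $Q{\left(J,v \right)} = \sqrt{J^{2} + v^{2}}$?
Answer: $-148544064 + 1128 \sqrt{5765} \approx -1.4846 \cdot 10^{8}$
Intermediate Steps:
$\left(Q{\left(-49,-58 \right)} + \left(-1248 + 1602\right) \left(750 - 1122\right)\right) \left(925 + 203\right) = \left(\sqrt{\left(-49\right)^{2} + \left(-58\right)^{2}} + \left(-1248 + 1602\right) \left(750 - 1122\right)\right) \left(925 + 203\right) = \left(\sqrt{2401 + 3364} + 354 \left(750 - 1122\right)\right) 1128 = \left(\sqrt{5765} + 354 \left(750 - 1122\right)\right) 1128 = \left(\sqrt{5765} + 354 \left(-372\right)\right) 1128 = \left(\sqrt{5765} - 131688\right) 1128 = \left(-131688 + \sqrt{5765}\right) 1128 = -148544064 + 1128 \sqrt{5765}$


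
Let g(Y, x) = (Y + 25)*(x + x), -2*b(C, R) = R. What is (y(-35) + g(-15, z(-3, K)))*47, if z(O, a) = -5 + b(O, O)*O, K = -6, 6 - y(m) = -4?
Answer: -8460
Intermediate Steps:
y(m) = 10 (y(m) = 6 - 1*(-4) = 6 + 4 = 10)
b(C, R) = -R/2
z(O, a) = -5 - O**2/2 (z(O, a) = -5 + (-O/2)*O = -5 - O**2/2)
g(Y, x) = 2*x*(25 + Y) (g(Y, x) = (25 + Y)*(2*x) = 2*x*(25 + Y))
(y(-35) + g(-15, z(-3, K)))*47 = (10 + 2*(-5 - 1/2*(-3)**2)*(25 - 15))*47 = (10 + 2*(-5 - 1/2*9)*10)*47 = (10 + 2*(-5 - 9/2)*10)*47 = (10 + 2*(-19/2)*10)*47 = (10 - 190)*47 = -180*47 = -8460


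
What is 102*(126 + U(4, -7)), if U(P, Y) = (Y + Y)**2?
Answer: 32844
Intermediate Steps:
U(P, Y) = 4*Y**2 (U(P, Y) = (2*Y)**2 = 4*Y**2)
102*(126 + U(4, -7)) = 102*(126 + 4*(-7)**2) = 102*(126 + 4*49) = 102*(126 + 196) = 102*322 = 32844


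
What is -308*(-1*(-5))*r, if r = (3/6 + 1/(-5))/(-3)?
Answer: 154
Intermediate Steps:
r = -1/10 (r = (3*(1/6) + 1*(-1/5))*(-1/3) = (1/2 - 1/5)*(-1/3) = (3/10)*(-1/3) = -1/10 ≈ -0.10000)
-308*(-1*(-5))*r = -308*(-1*(-5))*(-1)/10 = -1540*(-1)/10 = -308*(-1/2) = 154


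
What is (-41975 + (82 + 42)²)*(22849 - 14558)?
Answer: -220532309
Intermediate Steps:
(-41975 + (82 + 42)²)*(22849 - 14558) = (-41975 + 124²)*8291 = (-41975 + 15376)*8291 = -26599*8291 = -220532309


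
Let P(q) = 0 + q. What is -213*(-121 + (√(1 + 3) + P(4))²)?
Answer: 18105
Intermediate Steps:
P(q) = q
-213*(-121 + (√(1 + 3) + P(4))²) = -213*(-121 + (√(1 + 3) + 4)²) = -213*(-121 + (√4 + 4)²) = -213*(-121 + (2 + 4)²) = -213*(-121 + 6²) = -213*(-121 + 36) = -213*(-85) = 18105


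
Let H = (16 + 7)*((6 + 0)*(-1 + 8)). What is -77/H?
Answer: -11/138 ≈ -0.079710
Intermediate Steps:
H = 966 (H = 23*(6*7) = 23*42 = 966)
-77/H = -77/966 = -77*1/966 = -11/138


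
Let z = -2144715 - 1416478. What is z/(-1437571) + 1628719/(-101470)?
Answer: -1980044947839/145870329370 ≈ -13.574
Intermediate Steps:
z = -3561193
z/(-1437571) + 1628719/(-101470) = -3561193/(-1437571) + 1628719/(-101470) = -3561193*(-1/1437571) + 1628719*(-1/101470) = 3561193/1437571 - 1628719/101470 = -1980044947839/145870329370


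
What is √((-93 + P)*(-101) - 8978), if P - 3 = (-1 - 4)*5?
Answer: 3*√293 ≈ 51.352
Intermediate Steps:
P = -22 (P = 3 + (-1 - 4)*5 = 3 - 5*5 = 3 - 25 = -22)
√((-93 + P)*(-101) - 8978) = √((-93 - 22)*(-101) - 8978) = √(-115*(-101) - 8978) = √(11615 - 8978) = √2637 = 3*√293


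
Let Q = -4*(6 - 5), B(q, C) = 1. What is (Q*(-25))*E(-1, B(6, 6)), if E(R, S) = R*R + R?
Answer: 0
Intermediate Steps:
E(R, S) = R + R² (E(R, S) = R² + R = R + R²)
Q = -4 (Q = -4*1 = -4)
(Q*(-25))*E(-1, B(6, 6)) = (-4*(-25))*(-(1 - 1)) = 100*(-1*0) = 100*0 = 0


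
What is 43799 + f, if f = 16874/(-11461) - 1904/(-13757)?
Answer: 6905533209749/157668977 ≈ 43798.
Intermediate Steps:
f = -210313874/157668977 (f = 16874*(-1/11461) - 1904*(-1/13757) = -16874/11461 + 1904/13757 = -210313874/157668977 ≈ -1.3339)
43799 + f = 43799 - 210313874/157668977 = 6905533209749/157668977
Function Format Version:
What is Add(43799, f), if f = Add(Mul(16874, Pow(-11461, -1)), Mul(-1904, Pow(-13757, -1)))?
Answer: Rational(6905533209749, 157668977) ≈ 43798.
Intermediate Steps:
f = Rational(-210313874, 157668977) (f = Add(Mul(16874, Rational(-1, 11461)), Mul(-1904, Rational(-1, 13757))) = Add(Rational(-16874, 11461), Rational(1904, 13757)) = Rational(-210313874, 157668977) ≈ -1.3339)
Add(43799, f) = Add(43799, Rational(-210313874, 157668977)) = Rational(6905533209749, 157668977)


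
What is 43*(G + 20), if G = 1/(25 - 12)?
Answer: 11223/13 ≈ 863.31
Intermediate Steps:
G = 1/13 ≈ 0.076923
43*(G + 20) = 43*(1/13 + 20) = 43*(261/13) = 11223/13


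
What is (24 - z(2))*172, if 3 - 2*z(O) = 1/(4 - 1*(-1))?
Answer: 19436/5 ≈ 3887.2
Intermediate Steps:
z(O) = 7/5 (z(O) = 3/2 - 1/(2*(4 - 1*(-1))) = 3/2 - 1/(2*(4 + 1)) = 3/2 - 1/2/5 = 3/2 - 1/2*1/5 = 3/2 - 1/10 = 7/5)
(24 - z(2))*172 = (24 - 1*7/5)*172 = (24 - 7/5)*172 = (113/5)*172 = 19436/5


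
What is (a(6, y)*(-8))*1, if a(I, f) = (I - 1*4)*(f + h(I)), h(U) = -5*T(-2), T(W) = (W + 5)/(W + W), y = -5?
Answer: 20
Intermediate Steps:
T(W) = (5 + W)/(2*W) (T(W) = (5 + W)/((2*W)) = (5 + W)*(1/(2*W)) = (5 + W)/(2*W))
h(U) = 15/4 (h(U) = -5*(5 - 2)/(2*(-2)) = -5*(-1)*3/(2*2) = -5*(-¾) = 15/4)
a(I, f) = (-4 + I)*(15/4 + f) (a(I, f) = (I - 1*4)*(f + 15/4) = (I - 4)*(15/4 + f) = (-4 + I)*(15/4 + f))
(a(6, y)*(-8))*1 = ((-15 - 4*(-5) + (15/4)*6 + 6*(-5))*(-8))*1 = ((-15 + 20 + 45/2 - 30)*(-8))*1 = -5/2*(-8)*1 = 20*1 = 20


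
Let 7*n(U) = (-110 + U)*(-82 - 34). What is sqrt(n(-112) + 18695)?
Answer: sqrt(1096319)/7 ≈ 149.58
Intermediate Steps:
n(U) = 12760/7 - 116*U/7 (n(U) = ((-110 + U)*(-82 - 34))/7 = ((-110 + U)*(-116))/7 = (12760 - 116*U)/7 = 12760/7 - 116*U/7)
sqrt(n(-112) + 18695) = sqrt((12760/7 - 116/7*(-112)) + 18695) = sqrt((12760/7 + 1856) + 18695) = sqrt(25752/7 + 18695) = sqrt(156617/7) = sqrt(1096319)/7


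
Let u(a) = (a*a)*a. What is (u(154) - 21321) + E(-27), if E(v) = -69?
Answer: 3630874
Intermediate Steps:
u(a) = a³ (u(a) = a²*a = a³)
(u(154) - 21321) + E(-27) = (154³ - 21321) - 69 = (3652264 - 21321) - 69 = 3630943 - 69 = 3630874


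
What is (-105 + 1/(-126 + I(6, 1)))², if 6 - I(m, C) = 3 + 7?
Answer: 186349801/16900 ≈ 11027.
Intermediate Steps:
I(m, C) = -4 (I(m, C) = 6 - (3 + 7) = 6 - 1*10 = 6 - 10 = -4)
(-105 + 1/(-126 + I(6, 1)))² = (-105 + 1/(-126 - 4))² = (-105 + 1/(-130))² = (-105 - 1/130)² = (-13651/130)² = 186349801/16900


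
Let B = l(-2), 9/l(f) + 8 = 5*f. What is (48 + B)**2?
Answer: 9025/4 ≈ 2256.3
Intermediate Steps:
l(f) = 9/(-8 + 5*f)
B = -1/2 (B = 9/(-8 + 5*(-2)) = 9/(-8 - 10) = 9/(-18) = 9*(-1/18) = -1/2 ≈ -0.50000)
(48 + B)**2 = (48 - 1/2)**2 = (95/2)**2 = 9025/4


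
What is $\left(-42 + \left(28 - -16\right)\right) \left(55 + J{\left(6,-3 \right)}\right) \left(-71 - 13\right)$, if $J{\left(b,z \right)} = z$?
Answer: $-8736$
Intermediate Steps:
$\left(-42 + \left(28 - -16\right)\right) \left(55 + J{\left(6,-3 \right)}\right) \left(-71 - 13\right) = \left(-42 + \left(28 - -16\right)\right) \left(55 - 3\right) \left(-71 - 13\right) = \left(-42 + \left(28 + 16\right)\right) 52 \left(-84\right) = \left(-42 + 44\right) 52 \left(-84\right) = 2 \cdot 52 \left(-84\right) = 104 \left(-84\right) = -8736$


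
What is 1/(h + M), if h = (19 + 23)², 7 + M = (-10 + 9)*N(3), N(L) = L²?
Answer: 1/1748 ≈ 0.00057208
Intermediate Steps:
M = -16 (M = -7 + (-10 + 9)*3² = -7 - 1*9 = -7 - 9 = -16)
h = 1764 (h = 42² = 1764)
1/(h + M) = 1/(1764 - 16) = 1/1748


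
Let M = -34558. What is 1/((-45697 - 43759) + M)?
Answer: -1/124014 ≈ -8.0636e-6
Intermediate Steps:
1/((-45697 - 43759) + M) = 1/((-45697 - 43759) - 34558) = 1/(-89456 - 34558) = 1/(-124014) = -1/124014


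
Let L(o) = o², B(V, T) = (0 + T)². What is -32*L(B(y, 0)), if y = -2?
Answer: 0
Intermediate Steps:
B(V, T) = T²
-32*L(B(y, 0)) = -32*(0²)² = -32*0² = -32*0 = 0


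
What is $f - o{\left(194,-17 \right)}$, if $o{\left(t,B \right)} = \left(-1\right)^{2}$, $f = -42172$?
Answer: $-42173$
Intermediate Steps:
$o{\left(t,B \right)} = 1$
$f - o{\left(194,-17 \right)} = -42172 - 1 = -42173$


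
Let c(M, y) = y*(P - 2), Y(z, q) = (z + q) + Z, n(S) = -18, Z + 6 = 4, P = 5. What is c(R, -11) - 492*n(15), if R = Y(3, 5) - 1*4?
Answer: 8823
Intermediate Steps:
Z = -2 (Z = -6 + 4 = -2)
Y(z, q) = -2 + q + z (Y(z, q) = (z + q) - 2 = (q + z) - 2 = -2 + q + z)
R = 2 (R = (-2 + 5 + 3) - 1*4 = 6 - 4 = 2)
c(M, y) = 3*y (c(M, y) = y*(5 - 2) = y*3 = 3*y)
c(R, -11) - 492*n(15) = 3*(-11) - 492*(-18) = -33 + 8856 = 8823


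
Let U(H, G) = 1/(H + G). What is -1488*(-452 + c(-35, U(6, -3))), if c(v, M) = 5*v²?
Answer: -8441424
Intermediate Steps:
U(H, G) = 1/(G + H)
-1488*(-452 + c(-35, U(6, -3))) = -1488*(-452 + 5*(-35)²) = -1488*(-452 + 5*1225) = -1488*(-452 + 6125) = -1488*5673 = -8441424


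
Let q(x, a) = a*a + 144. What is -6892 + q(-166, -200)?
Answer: 33252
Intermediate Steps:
q(x, a) = 144 + a² (q(x, a) = a² + 144 = 144 + a²)
-6892 + q(-166, -200) = -6892 + (144 + (-200)²) = -6892 + (144 + 40000) = -6892 + 40144 = 33252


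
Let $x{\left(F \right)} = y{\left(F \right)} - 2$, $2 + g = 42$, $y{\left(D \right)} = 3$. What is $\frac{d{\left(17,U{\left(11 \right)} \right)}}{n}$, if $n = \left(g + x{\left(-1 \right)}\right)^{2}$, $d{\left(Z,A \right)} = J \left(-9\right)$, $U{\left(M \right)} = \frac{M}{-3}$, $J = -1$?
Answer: $\frac{9}{1681} \approx 0.005354$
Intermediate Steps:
$g = 40$ ($g = -2 + 42 = 40$)
$U{\left(M \right)} = - \frac{M}{3}$ ($U{\left(M \right)} = M \left(- \frac{1}{3}\right) = - \frac{M}{3}$)
$x{\left(F \right)} = 1$ ($x{\left(F \right)} = 3 - 2 = 1$)
$d{\left(Z,A \right)} = 9$ ($d{\left(Z,A \right)} = \left(-1\right) \left(-9\right) = 9$)
$n = 1681$ ($n = \left(40 + 1\right)^{2} = 41^{2} = 1681$)
$\frac{d{\left(17,U{\left(11 \right)} \right)}}{n} = \frac{9}{1681}$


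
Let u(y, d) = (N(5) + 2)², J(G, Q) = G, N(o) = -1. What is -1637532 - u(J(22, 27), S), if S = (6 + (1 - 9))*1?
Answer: -1637533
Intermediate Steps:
S = -2 (S = (6 - 8)*1 = -2*1 = -2)
u(y, d) = 1 (u(y, d) = (-1 + 2)² = 1² = 1)
-1637532 - u(J(22, 27), S) = -1637532 - 1*1 = -1637532 - 1 = -1637533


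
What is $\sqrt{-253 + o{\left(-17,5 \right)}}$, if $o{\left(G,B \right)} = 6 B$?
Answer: $i \sqrt{223} \approx 14.933 i$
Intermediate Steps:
$\sqrt{-253 + o{\left(-17,5 \right)}} = \sqrt{-253 + 6 \cdot 5} = \sqrt{-253 + 30} = \sqrt{-223} = i \sqrt{223}$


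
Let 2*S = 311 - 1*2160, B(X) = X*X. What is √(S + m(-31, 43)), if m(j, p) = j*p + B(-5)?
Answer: I*√8930/2 ≈ 47.249*I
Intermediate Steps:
B(X) = X²
m(j, p) = 25 + j*p (m(j, p) = j*p + (-5)² = j*p + 25 = 25 + j*p)
S = -1849/2 (S = (311 - 1*2160)/2 = (311 - 2160)/2 = (½)*(-1849) = -1849/2 ≈ -924.50)
√(S + m(-31, 43)) = √(-1849/2 + (25 - 31*43)) = √(-1849/2 + (25 - 1333)) = √(-1849/2 - 1308) = √(-4465/2) = I*√8930/2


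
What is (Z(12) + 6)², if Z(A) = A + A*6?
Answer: 8100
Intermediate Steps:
Z(A) = 7*A (Z(A) = A + 6*A = 7*A)
(Z(12) + 6)² = (7*12 + 6)² = (84 + 6)² = 90² = 8100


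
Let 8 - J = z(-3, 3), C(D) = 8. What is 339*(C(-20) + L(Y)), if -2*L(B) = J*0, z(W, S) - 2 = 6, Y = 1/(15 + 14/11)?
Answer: 2712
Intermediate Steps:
Y = 11/179 (Y = 1/(15 + 14*(1/11)) = 1/(15 + 14/11) = 1/(179/11) = 11/179 ≈ 0.061453)
z(W, S) = 8 (z(W, S) = 2 + 6 = 8)
J = 0 (J = 8 - 1*8 = 8 - 8 = 0)
L(B) = 0 (L(B) = -0*0 = -½*0 = 0)
339*(C(-20) + L(Y)) = 339*(8 + 0) = 339*8 = 2712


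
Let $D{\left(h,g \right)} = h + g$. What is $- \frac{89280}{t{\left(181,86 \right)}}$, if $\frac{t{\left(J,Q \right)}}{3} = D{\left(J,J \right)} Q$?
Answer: $- \frac{7440}{7783} \approx -0.95593$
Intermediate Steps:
$D{\left(h,g \right)} = g + h$
$t{\left(J,Q \right)} = 6 J Q$ ($t{\left(J,Q \right)} = 3 \left(J + J\right) Q = 3 \cdot 2 J Q = 6 J Q$)
$- \frac{89280}{t{\left(181,86 \right)}} = - \frac{89280}{6 \cdot 181 \cdot 86} = - \frac{89280}{93396} = \left(-89280\right) \frac{1}{93396} = - \frac{7440}{7783}$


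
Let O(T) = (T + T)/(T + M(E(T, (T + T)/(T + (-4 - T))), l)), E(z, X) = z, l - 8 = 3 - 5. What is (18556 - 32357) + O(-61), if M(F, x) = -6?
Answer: -924545/67 ≈ -13799.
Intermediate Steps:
l = 6 (l = 8 + (3 - 5) = 8 - 2 = 6)
O(T) = 2*T/(-6 + T) (O(T) = (T + T)/(T - 6) = (2*T)/(-6 + T) = 2*T/(-6 + T))
(18556 - 32357) + O(-61) = (18556 - 32357) + 2*(-61)/(-6 - 61) = -13801 + 2*(-61)/(-67) = -13801 + 2*(-61)*(-1/67) = -13801 + 122/67 = -924545/67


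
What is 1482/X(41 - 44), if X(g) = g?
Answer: -494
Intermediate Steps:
1482/X(41 - 44) = 1482/(41 - 44) = 1482/(-3) = 1482*(-⅓) = -494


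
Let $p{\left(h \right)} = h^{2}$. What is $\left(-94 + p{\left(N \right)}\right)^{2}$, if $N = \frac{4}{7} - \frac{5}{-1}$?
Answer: $\frac{9517225}{2401} \approx 3963.9$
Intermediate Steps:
$N = \frac{39}{7}$ ($N = 4 \cdot \frac{1}{7} - -5 = \frac{4}{7} + 5 = \frac{39}{7} \approx 5.5714$)
$\left(-94 + p{\left(N \right)}\right)^{2} = \left(-94 + \left(\frac{39}{7}\right)^{2}\right)^{2} = \left(-94 + \frac{1521}{49}\right)^{2} = \left(- \frac{3085}{49}\right)^{2} = \frac{9517225}{2401}$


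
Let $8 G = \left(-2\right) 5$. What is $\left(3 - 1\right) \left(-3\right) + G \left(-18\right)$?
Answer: $\frac{33}{2} \approx 16.5$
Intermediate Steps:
$G = - \frac{5}{4}$ ($G = \frac{\left(-2\right) 5}{8} = \frac{1}{8} \left(-10\right) = - \frac{5}{4} \approx -1.25$)
$\left(3 - 1\right) \left(-3\right) + G \left(-18\right) = \left(3 - 1\right) \left(-3\right) - - \frac{45}{2} = 2 \left(-3\right) + \frac{45}{2} = -6 + \frac{45}{2} = \frac{33}{2}$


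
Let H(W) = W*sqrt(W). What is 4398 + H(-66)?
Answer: 4398 - 66*I*sqrt(66) ≈ 4398.0 - 536.19*I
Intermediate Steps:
H(W) = W**(3/2)
4398 + H(-66) = 4398 + (-66)**(3/2) = 4398 - 66*I*sqrt(66)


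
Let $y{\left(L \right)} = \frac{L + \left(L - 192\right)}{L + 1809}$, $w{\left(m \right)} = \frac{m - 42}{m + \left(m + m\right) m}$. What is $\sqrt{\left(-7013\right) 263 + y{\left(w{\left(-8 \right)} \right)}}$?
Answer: $\frac{i \sqrt{868758673084313}}{21703} \approx 1358.1 i$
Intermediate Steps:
$w{\left(m \right)} = \frac{-42 + m}{m + 2 m^{2}}$ ($w{\left(m \right)} = \frac{-42 + m}{m + 2 m m} = \frac{-42 + m}{m + 2 m^{2}}$)
$y{\left(L \right)} = \frac{-192 + 2 L}{1809 + L}$ ($y{\left(L \right)} = \frac{L + \left(-192 + L\right)}{1809 + L} = \frac{-192 + 2 L}{1809 + L}$)
$\sqrt{\left(-7013\right) 263 + y{\left(w{\left(-8 \right)} \right)}} = \sqrt{\left(-7013\right) 263 + \frac{2 \left(-96 + \frac{-42 - 8}{\left(-8\right) \left(1 + 2 \left(-8\right)\right)}\right)}{1809 + \frac{-42 - 8}{\left(-8\right) \left(1 + 2 \left(-8\right)\right)}}} = \sqrt{-1844419 + \frac{2 \left(-96 - \frac{1}{8} \frac{1}{1 - 16} \left(-50\right)\right)}{1809 - \frac{1}{8} \frac{1}{1 - 16} \left(-50\right)}} = \sqrt{-1844419 + \frac{2 \left(-96 - \frac{1}{8} \frac{1}{-15} \left(-50\right)\right)}{1809 - \frac{1}{8} \frac{1}{-15} \left(-50\right)}} = \sqrt{-1844419 + \frac{2 \left(-96 - \left(- \frac{1}{120}\right) \left(-50\right)\right)}{1809 - \left(- \frac{1}{120}\right) \left(-50\right)}} = \sqrt{-1844419 + \frac{2 \left(-96 - \frac{5}{12}\right)}{1809 - \frac{5}{12}}} = \sqrt{-1844419 + 2 \frac{1}{\frac{21703}{12}} \left(- \frac{1157}{12}\right)} = \sqrt{-1844419 + 2 \cdot \frac{12}{21703} \left(- \frac{1157}{12}\right)} = \sqrt{-1844419 - \frac{2314}{21703}} = \sqrt{- \frac{40029427871}{21703}} = \frac{i \sqrt{868758673084313}}{21703}$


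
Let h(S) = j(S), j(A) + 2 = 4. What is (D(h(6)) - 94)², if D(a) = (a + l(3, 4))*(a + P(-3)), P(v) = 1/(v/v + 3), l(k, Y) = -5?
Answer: 162409/16 ≈ 10151.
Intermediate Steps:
j(A) = 2 (j(A) = -2 + 4 = 2)
h(S) = 2
P(v) = ¼ (P(v) = 1/(1 + 3) = 1/4 = ¼)
D(a) = (-5 + a)*(¼ + a) (D(a) = (a - 5)*(a + ¼) = (-5 + a)*(¼ + a))
(D(h(6)) - 94)² = ((-5/4 + 2² - 19/4*2) - 94)² = ((-5/4 + 4 - 19/2) - 94)² = (-27/4 - 94)² = (-403/4)² = 162409/16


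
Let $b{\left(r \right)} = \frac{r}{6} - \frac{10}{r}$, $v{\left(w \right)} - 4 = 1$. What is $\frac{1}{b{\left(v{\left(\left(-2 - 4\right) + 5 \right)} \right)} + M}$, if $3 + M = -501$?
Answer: $- \frac{6}{3031} \approx -0.0019795$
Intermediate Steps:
$M = -504$ ($M = -3 - 501 = -504$)
$v{\left(w \right)} = 5$ ($v{\left(w \right)} = 4 + 1 = 5$)
$b{\left(r \right)} = - \frac{10}{r} + \frac{r}{6}$ ($b{\left(r \right)} = r \frac{1}{6} - \frac{10}{r} = \frac{r}{6} - \frac{10}{r} = - \frac{10}{r} + \frac{r}{6}$)
$\frac{1}{b{\left(v{\left(\left(-2 - 4\right) + 5 \right)} \right)} + M} = \frac{1}{\left(- \frac{10}{5} + \frac{1}{6} \cdot 5\right) - 504} = \frac{1}{\left(\left(-10\right) \frac{1}{5} + \frac{5}{6}\right) - 504} = \frac{1}{\left(-2 + \frac{5}{6}\right) - 504} = \frac{1}{- \frac{7}{6} - 504} = \frac{1}{- \frac{3031}{6}} = - \frac{6}{3031}$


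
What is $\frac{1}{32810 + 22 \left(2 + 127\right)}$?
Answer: $\frac{1}{35648} \approx 2.8052 \cdot 10^{-5}$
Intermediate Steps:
$\frac{1}{32810 + 22 \left(2 + 127\right)} = \frac{1}{32810 + 22 \cdot 129} = \frac{1}{32810 + 2838} = \frac{1}{35648}$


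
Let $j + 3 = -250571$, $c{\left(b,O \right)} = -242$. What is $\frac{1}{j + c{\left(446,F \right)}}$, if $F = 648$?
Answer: $- \frac{1}{250816} \approx -3.987 \cdot 10^{-6}$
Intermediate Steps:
$j = -250574$ ($j = -3 - 250571 = -250574$)
$\frac{1}{j + c{\left(446,F \right)}} = \frac{1}{-250574 - 242} = \frac{1}{-250816} = - \frac{1}{250816}$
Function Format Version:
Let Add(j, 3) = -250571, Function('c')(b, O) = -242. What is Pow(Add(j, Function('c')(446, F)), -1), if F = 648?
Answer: Rational(-1, 250816) ≈ -3.9870e-6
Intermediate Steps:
j = -250574 (j = Add(-3, -250571) = -250574)
Pow(Add(j, Function('c')(446, F)), -1) = Pow(Add(-250574, -242), -1) = Pow(-250816, -1) = Rational(-1, 250816)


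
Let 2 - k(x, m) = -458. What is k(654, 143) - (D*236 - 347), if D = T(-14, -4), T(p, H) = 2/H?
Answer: 925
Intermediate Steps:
k(x, m) = 460 (k(x, m) = 2 - 1*(-458) = 2 + 458 = 460)
D = -1/2 (D = 2/(-4) = 2*(-1/4) = -1/2 ≈ -0.50000)
k(654, 143) - (D*236 - 347) = 460 - (-1/2*236 - 347) = 460 - (-118 - 347) = 460 - 1*(-465) = 460 + 465 = 925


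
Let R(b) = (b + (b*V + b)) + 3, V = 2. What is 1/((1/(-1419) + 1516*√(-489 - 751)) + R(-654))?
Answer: -21215469/23193829283528 - 763139619*I*√310/719008707789368 ≈ -9.147e-7 - 1.8687e-5*I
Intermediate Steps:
R(b) = 3 + 4*b (R(b) = (b + (b*2 + b)) + 3 = (b + (2*b + b)) + 3 = (b + 3*b) + 3 = 4*b + 3 = 3 + 4*b)
1/((1/(-1419) + 1516*√(-489 - 751)) + R(-654)) = 1/((1/(-1419) + 1516*√(-489 - 751)) + (3 + 4*(-654))) = 1/((-1/1419 + 1516*√(-1240)) + (3 - 2616)) = 1/((-1/1419 + 1516*(2*I*√310)) - 2613) = 1/((-1/1419 + 3032*I*√310) - 2613) = 1/(-3707848/1419 + 3032*I*√310)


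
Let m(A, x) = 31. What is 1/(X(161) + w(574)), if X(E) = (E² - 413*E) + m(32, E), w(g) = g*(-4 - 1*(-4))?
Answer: -1/40541 ≈ -2.4666e-5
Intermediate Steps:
w(g) = 0 (w(g) = g*(-4 + 4) = g*0 = 0)
X(E) = 31 + E² - 413*E (X(E) = (E² - 413*E) + 31 = 31 + E² - 413*E)
1/(X(161) + w(574)) = 1/((31 + 161² - 413*161) + 0) = 1/((31 + 25921 - 66493) + 0) = 1/(-40541 + 0) = 1/(-40541) = -1/40541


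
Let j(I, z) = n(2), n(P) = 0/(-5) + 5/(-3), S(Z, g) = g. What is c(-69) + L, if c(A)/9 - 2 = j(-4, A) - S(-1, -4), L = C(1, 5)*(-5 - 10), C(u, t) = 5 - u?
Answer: -21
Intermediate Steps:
n(P) = -5/3 (n(P) = 0*(-⅕) + 5*(-⅓) = 0 - 5/3 = -5/3)
j(I, z) = -5/3
L = -60 (L = (5 - 1*1)*(-5 - 10) = (5 - 1)*(-15) = 4*(-15) = -60)
c(A) = 39 (c(A) = 18 + 9*(-5/3 - 1*(-4)) = 18 + 9*(-5/3 + 4) = 18 + 9*(7/3) = 18 + 21 = 39)
c(-69) + L = 39 - 60 = -21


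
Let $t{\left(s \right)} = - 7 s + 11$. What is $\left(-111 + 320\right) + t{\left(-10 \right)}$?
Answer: $290$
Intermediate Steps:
$t{\left(s \right)} = 11 - 7 s$
$\left(-111 + 320\right) + t{\left(-10 \right)} = \left(-111 + 320\right) + \left(11 - -70\right) = 209 + \left(11 + 70\right) = 209 + 81 = 290$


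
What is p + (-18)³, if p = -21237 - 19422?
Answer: -46491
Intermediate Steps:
p = -40659
p + (-18)³ = -40659 + (-18)³ = -40659 - 5832 = -46491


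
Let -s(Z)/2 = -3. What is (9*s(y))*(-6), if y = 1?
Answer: -324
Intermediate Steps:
s(Z) = 6 (s(Z) = -2*(-3) = 6)
(9*s(y))*(-6) = (9*6)*(-6) = 54*(-6) = -324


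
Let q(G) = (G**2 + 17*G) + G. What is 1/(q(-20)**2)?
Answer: 1/1600 ≈ 0.00062500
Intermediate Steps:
q(G) = G**2 + 18*G
1/(q(-20)**2) = 1/((-20*(18 - 20))**2) = 1/((-20*(-2))**2) = 1/(40**2) = 1/1600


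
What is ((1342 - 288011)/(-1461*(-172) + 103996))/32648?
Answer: -3221/130330816 ≈ -2.4714e-5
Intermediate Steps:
((1342 - 288011)/(-1461*(-172) + 103996))/32648 = -286669/(251292 + 103996)*(1/32648) = -286669/355288*(1/32648) = -286669*1/355288*(1/32648) = -3221/3992*1/32648 = -3221/130330816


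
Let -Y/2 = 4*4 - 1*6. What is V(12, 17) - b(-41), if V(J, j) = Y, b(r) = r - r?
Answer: -20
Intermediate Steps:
Y = -20 (Y = -2*(4*4 - 1*6) = -2*(16 - 6) = -2*10 = -20)
b(r) = 0
V(J, j) = -20
V(12, 17) - b(-41) = -20 - 1*0 = -20 + 0 = -20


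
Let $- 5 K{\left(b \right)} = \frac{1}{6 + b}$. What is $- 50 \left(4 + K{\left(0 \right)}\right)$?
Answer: $- \frac{595}{3} \approx -198.33$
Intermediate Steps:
$K{\left(b \right)} = - \frac{1}{5 \left(6 + b\right)}$
$- 50 \left(4 + K{\left(0 \right)}\right) = - 50 \left(4 - \frac{1}{30 + 5 \cdot 0}\right) = - 50 \left(4 - \frac{1}{30 + 0}\right) = - 50 \left(4 - \frac{1}{30}\right) = \left(-50\right) \frac{119}{30} = - \frac{595}{3}$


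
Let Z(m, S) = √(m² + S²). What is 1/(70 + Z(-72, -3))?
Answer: -70/293 + 3*√577/293 ≈ 0.0070392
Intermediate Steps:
Z(m, S) = √(S² + m²)
1/(70 + Z(-72, -3)) = 1/(70 + √((-3)² + (-72)²)) = 1/(70 + √(9 + 5184)) = 1/(70 + √5193) = 1/(70 + 3*√577)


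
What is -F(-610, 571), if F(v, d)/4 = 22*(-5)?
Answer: 440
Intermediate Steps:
F(v, d) = -440 (F(v, d) = 4*(22*(-5)) = 4*(-110) = -440)
-F(-610, 571) = -1*(-440) = 440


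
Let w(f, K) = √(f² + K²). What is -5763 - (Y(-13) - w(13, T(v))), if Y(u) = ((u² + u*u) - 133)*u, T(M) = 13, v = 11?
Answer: -3098 + 13*√2 ≈ -3079.6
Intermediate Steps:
Y(u) = u*(-133 + 2*u²) (Y(u) = ((u² + u²) - 133)*u = (2*u² - 133)*u = (-133 + 2*u²)*u = u*(-133 + 2*u²))
w(f, K) = √(K² + f²)
-5763 - (Y(-13) - w(13, T(v))) = -5763 - (-13*(-133 + 2*(-13)²) - √(13² + 13²)) = -5763 - (-13*(-133 + 2*169) - √(169 + 169)) = -5763 - (-13*(-133 + 338) - √338) = -5763 - (-13*205 - 13*√2) = -5763 - (-2665 - 13*√2) = -5763 + (2665 + 13*√2) = -3098 + 13*√2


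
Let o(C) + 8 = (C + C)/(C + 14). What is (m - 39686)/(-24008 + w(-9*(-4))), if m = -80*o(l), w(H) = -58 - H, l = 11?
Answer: 32597/20085 ≈ 1.6230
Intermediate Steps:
o(C) = -8 + 2*C/(14 + C) (o(C) = -8 + (C + C)/(C + 14) = -8 + (2*C)/(14 + C) = -8 + 2*C/(14 + C))
m = 2848/5 (m = -160*(-56 - 3*11)/(14 + 11) = -160*(-56 - 33)/25 = -160*(-89)/25 = -80*(-178/25) = 2848/5 ≈ 569.60)
(m - 39686)/(-24008 + w(-9*(-4))) = (2848/5 - 39686)/(-24008 + (-58 - (-9)*(-4))) = -195582/(5*(-24008 + (-58 - 1*36))) = -195582/(5*(-24008 + (-58 - 36))) = -195582/(5*(-24008 - 94)) = -195582/5/(-24102) = -195582/5*(-1/24102) = 32597/20085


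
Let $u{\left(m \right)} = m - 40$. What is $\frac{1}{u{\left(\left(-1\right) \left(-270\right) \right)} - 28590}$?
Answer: $- \frac{1}{28360} \approx -3.5261 \cdot 10^{-5}$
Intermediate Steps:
$u{\left(m \right)} = -40 + m$ ($u{\left(m \right)} = m - 40 = -40 + m$)
$\frac{1}{u{\left(\left(-1\right) \left(-270\right) \right)} - 28590} = \frac{1}{\left(-40 - -270\right) - 28590} = \frac{1}{\left(-40 + 270\right) - 28590} = \frac{1}{230 - 28590} = \frac{1}{-28360} = - \frac{1}{28360}$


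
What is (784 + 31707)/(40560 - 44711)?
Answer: -32491/4151 ≈ -7.8273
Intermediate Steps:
(784 + 31707)/(40560 - 44711) = 32491/(-4151) = 32491*(-1/4151) = -32491/4151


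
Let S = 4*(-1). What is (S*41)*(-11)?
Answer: 1804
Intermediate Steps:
S = -4
(S*41)*(-11) = -4*41*(-11) = -164*(-11) = 1804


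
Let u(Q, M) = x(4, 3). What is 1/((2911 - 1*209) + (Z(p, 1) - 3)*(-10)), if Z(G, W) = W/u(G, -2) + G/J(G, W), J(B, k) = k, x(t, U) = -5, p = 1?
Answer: 1/2724 ≈ 0.00036711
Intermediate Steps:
u(Q, M) = -5
Z(G, W) = -W/5 + G/W (Z(G, W) = W/(-5) + G/W = W*(-⅕) + G/W = -W/5 + G/W)
1/((2911 - 1*209) + (Z(p, 1) - 3)*(-10)) = 1/((2911 - 1*209) + ((-⅕*1 + 1/1) - 3)*(-10)) = 1/((2911 - 209) + ((-⅕ + 1*1) - 3)*(-10)) = 1/(2702 + ((-⅕ + 1) - 3)*(-10)) = 1/(2702 + (⅘ - 3)*(-10)) = 1/(2702 - 11/5*(-10)) = 1/(2702 + 22) = 1/2724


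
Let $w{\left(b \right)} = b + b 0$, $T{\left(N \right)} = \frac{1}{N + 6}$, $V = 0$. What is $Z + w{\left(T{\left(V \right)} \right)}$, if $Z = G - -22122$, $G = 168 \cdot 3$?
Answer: $\frac{135757}{6} \approx 22626.0$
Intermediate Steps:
$T{\left(N \right)} = \frac{1}{6 + N}$
$w{\left(b \right)} = b$ ($w{\left(b \right)} = b + 0 = b$)
$G = 504$
$Z = 22626$ ($Z = 504 - -22122 = 504 + 22122 = 22626$)
$Z + w{\left(T{\left(V \right)} \right)} = 22626 + \frac{1}{6 + 0} = 22626 + \frac{1}{6} = \frac{135757}{6}$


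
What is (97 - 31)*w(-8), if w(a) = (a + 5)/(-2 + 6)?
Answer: -99/2 ≈ -49.500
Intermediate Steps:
w(a) = 5/4 + a/4 (w(a) = (5 + a)/4 = (5 + a)*(¼) = 5/4 + a/4)
(97 - 31)*w(-8) = (97 - 31)*(5/4 + (¼)*(-8)) = 66*(5/4 - 2) = 66*(-¾) = -99/2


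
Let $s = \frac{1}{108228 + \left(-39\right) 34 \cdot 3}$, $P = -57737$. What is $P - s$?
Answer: $- \frac{6019082251}{104250} \approx -57737.0$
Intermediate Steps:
$s = \frac{1}{104250}$ ($s = \frac{1}{108228 - 3978} = \frac{1}{104250} \approx 9.5923 \cdot 10^{-6}$)
$P - s = -57737 - \frac{1}{104250} = - \frac{6019082251}{104250}$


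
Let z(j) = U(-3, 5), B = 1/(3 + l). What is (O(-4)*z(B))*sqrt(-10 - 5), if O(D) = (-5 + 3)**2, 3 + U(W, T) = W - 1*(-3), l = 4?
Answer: -12*I*sqrt(15) ≈ -46.476*I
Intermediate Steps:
B = 1/7 (B = 1/(3 + 4) = 1/7 ≈ 0.14286)
U(W, T) = W (U(W, T) = -3 + (W - 1*(-3)) = -3 + (W + 3) = -3 + (3 + W) = W)
z(j) = -3
O(D) = 4 (O(D) = (-2)**2 = 4)
(O(-4)*z(B))*sqrt(-10 - 5) = (4*(-3))*sqrt(-10 - 5) = -12*I*sqrt(15)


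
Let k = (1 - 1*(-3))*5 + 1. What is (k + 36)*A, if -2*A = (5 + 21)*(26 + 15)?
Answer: -30381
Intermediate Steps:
A = -533 (A = -(5 + 21)*(26 + 15)/2 = -13*41 = -1/2*1066 = -533)
k = 21 (k = (1 + 3)*5 + 1 = 4*5 + 1 = 20 + 1 = 21)
(k + 36)*A = (21 + 36)*(-533) = 57*(-533) = -30381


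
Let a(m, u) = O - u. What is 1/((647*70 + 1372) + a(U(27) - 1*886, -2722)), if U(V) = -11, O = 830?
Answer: 1/50214 ≈ 1.9915e-5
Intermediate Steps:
a(m, u) = 830 - u
1/((647*70 + 1372) + a(U(27) - 1*886, -2722)) = 1/((647*70 + 1372) + (830 - 1*(-2722))) = 1/((45290 + 1372) + (830 + 2722)) = 1/(46662 + 3552) = 1/50214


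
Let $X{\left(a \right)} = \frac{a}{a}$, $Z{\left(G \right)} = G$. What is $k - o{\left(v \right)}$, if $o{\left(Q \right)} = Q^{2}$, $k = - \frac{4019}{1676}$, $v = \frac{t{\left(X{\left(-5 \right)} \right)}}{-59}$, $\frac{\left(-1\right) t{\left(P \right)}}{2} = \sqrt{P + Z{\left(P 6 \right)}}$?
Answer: $- \frac{14037067}{5834156} \approx -2.406$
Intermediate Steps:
$X{\left(a \right)} = 1$
$t{\left(P \right)} = - 2 \sqrt{7} \sqrt{P}$ ($t{\left(P \right)} = - 2 \sqrt{P + P 6} = - 2 \sqrt{P + 6 P} = - 2 \sqrt{7 P} = - 2 \sqrt{7} \sqrt{P}$)
$v = \frac{2 \sqrt{7}}{59}$ ($v = \frac{\left(-2\right) \sqrt{7} \sqrt{1}}{-59} = \left(-2\right) \sqrt{7} \cdot 1 \left(- \frac{1}{59}\right) = - 2 \sqrt{7} \left(- \frac{1}{59}\right) = \frac{2 \sqrt{7}}{59} \approx 0.089687$)
$k = - \frac{4019}{1676}$ ($k = \left(-4019\right) \frac{1}{1676} = - \frac{4019}{1676} \approx -2.398$)
$k - o{\left(v \right)} = - \frac{4019}{1676} - \left(\frac{2 \sqrt{7}}{59}\right)^{2} = - \frac{4019}{1676} - \frac{28}{3481} = - \frac{14037067}{5834156}$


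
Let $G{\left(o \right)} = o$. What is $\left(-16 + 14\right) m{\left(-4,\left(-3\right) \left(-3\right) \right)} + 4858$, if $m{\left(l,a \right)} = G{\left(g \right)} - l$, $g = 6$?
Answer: $4838$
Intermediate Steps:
$m{\left(l,a \right)} = 6 - l$
$\left(-16 + 14\right) m{\left(-4,\left(-3\right) \left(-3\right) \right)} + 4858 = \left(-16 + 14\right) \left(6 - -4\right) + 4858 = - 2 \left(6 + 4\right) + 4858 = \left(-2\right) 10 + 4858 = -20 + 4858 = 4838$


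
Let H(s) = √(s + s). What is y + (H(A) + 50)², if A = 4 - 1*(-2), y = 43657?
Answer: 46169 + 200*√3 ≈ 46515.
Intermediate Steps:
A = 6 (A = 4 + 2 = 6)
H(s) = √2*√s (H(s) = √(2*s) = √2*√s)
y + (H(A) + 50)² = 43657 + (√2*√6 + 50)² = 43657 + (2*√3 + 50)² = 43657 + (50 + 2*√3)²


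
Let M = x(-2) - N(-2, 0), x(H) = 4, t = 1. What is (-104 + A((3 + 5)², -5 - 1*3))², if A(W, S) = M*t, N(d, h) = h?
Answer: 10000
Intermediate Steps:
M = 4 (M = 4 - 1*0 = 4 + 0 = 4)
A(W, S) = 4 (A(W, S) = 4*1 = 4)
(-104 + A((3 + 5)², -5 - 1*3))² = (-104 + 4)² = (-100)² = 10000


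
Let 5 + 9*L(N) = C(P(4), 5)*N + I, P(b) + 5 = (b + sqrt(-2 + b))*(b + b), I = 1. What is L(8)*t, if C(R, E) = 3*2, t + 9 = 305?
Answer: 13024/9 ≈ 1447.1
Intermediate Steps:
t = 296 (t = -9 + 305 = 296)
P(b) = -5 + 2*b*(b + sqrt(-2 + b)) (P(b) = -5 + (b + sqrt(-2 + b))*(b + b) = -5 + (b + sqrt(-2 + b))*(2*b) = -5 + 2*b*(b + sqrt(-2 + b)))
C(R, E) = 6
L(N) = -4/9 + 2*N/3 (L(N) = -5/9 + (6*N + 1)/9 = -5/9 + (1 + 6*N)/9 = -5/9 + (1/9 + 2*N/3) = -4/9 + 2*N/3)
L(8)*t = (-4/9 + (2/3)*8)*296 = (-4/9 + 16/3)*296 = (44/9)*296 = 13024/9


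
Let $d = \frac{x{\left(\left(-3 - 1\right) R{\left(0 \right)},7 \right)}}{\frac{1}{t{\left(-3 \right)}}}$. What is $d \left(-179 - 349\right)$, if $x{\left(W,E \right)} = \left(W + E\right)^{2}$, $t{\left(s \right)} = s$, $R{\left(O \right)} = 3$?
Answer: $39600$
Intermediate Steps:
$x{\left(W,E \right)} = \left(E + W\right)^{2}$
$d = -75$ ($d = \frac{\left(7 + \left(-3 - 1\right) 3\right)^{2}}{\frac{1}{-3}} = \frac{\left(7 - 12\right)^{2}}{- \frac{1}{3}} = \left(7 - 12\right)^{2} \left(-3\right) = \left(-5\right)^{2} \left(-3\right) = 25 \left(-3\right) = -75$)
$d \left(-179 - 349\right) = - 75 \left(-179 - 349\right) = \left(-75\right) \left(-528\right) = 39600$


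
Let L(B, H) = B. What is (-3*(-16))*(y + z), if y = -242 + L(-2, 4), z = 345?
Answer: 4848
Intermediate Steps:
y = -244 (y = -242 - 2 = -244)
(-3*(-16))*(y + z) = (-3*(-16))*(-244 + 345) = 48*101 = 4848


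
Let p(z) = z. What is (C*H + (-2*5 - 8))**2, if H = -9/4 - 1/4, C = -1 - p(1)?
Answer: 169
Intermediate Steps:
C = -2 (C = -1 - 1*1 = -1 - 1 = -2)
H = -5/2 (H = -9*1/4 - 1*1/4 = -9/4 - 1/4 = -5/2 ≈ -2.5000)
(C*H + (-2*5 - 8))**2 = (-2*(-5/2) + (-2*5 - 8))**2 = (5 + (-10 - 8))**2 = (5 - 18)**2 = (-13)**2 = 169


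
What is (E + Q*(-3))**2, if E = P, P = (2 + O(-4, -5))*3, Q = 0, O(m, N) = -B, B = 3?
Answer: 9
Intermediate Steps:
O(m, N) = -3 (O(m, N) = -1*3 = -3)
P = -3 (P = (2 - 3)*3 = -1*3 = -3)
E = -3
(E + Q*(-3))**2 = (-3 + 0*(-3))**2 = (-3 + 0)**2 = (-3)**2 = 9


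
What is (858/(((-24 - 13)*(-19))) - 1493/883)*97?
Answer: -28320605/620749 ≈ -45.623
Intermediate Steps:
(858/(((-24 - 13)*(-19))) - 1493/883)*97 = (858/((-37*(-19))) - 1493*1/883)*97 = (858/703 - 1493/883)*97 = -291965/620749*97 = -28320605/620749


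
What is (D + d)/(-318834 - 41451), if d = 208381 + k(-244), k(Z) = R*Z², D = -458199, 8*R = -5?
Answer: 95676/120095 ≈ 0.79667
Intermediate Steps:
R = -5/8 (R = (⅛)*(-5) = -5/8 ≈ -0.62500)
k(Z) = -5*Z²/8
d = 171171 (d = 208381 - 5/8*(-244)² = 208381 - 5/8*59536 = 208381 - 37210 = 171171)
(D + d)/(-318834 - 41451) = (-458199 + 171171)/(-318834 - 41451) = -287028/(-360285) = -287028*(-1/360285) = 95676/120095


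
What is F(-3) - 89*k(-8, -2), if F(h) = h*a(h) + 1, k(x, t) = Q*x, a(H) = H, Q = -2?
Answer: -1414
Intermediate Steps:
k(x, t) = -2*x
F(h) = 1 + h² (F(h) = h*h + 1 = h² + 1 = 1 + h²)
F(-3) - 89*k(-8, -2) = (1 + (-3)²) - (-178)*(-8) = (1 + 9) - 89*16 = 10 - 1424 = -1414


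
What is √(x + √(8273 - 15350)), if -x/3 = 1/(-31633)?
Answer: √(94899 + 1000646689*I*√7077)/31633 ≈ 6.4856 + 6.4855*I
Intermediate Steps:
x = 3/31633 (x = -3/(-31633) = -3*(-1/31633) = 3/31633 ≈ 9.4838e-5)
√(x + √(8273 - 15350)) = √(3/31633 + √(8273 - 15350)) = √(3/31633 + √(-7077)) = √(3/31633 + I*√7077)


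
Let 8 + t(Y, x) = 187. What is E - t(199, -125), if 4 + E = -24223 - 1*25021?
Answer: -49427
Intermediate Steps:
t(Y, x) = 179 (t(Y, x) = -8 + 187 = 179)
E = -49248 (E = -4 + (-24223 - 1*25021) = -4 + (-24223 - 25021) = -4 - 49244 = -49248)
E - t(199, -125) = -49248 - 1*179 = -49248 - 179 = -49427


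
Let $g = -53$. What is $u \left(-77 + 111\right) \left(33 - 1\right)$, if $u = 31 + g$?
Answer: $-23936$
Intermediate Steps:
$u = -22$ ($u = 31 - 53 = -22$)
$u \left(-77 + 111\right) \left(33 - 1\right) = - 22 \left(-77 + 111\right) \left(33 - 1\right) = - 22 \cdot 34 \cdot 32 = \left(-22\right) 1088 = -23936$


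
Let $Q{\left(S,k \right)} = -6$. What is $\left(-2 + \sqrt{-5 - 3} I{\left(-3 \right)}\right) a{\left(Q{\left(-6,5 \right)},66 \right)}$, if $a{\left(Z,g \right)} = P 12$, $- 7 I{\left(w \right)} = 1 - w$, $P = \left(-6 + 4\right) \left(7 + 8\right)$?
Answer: $720 + \frac{2880 i \sqrt{2}}{7} \approx 720.0 + 581.85 i$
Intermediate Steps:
$P = -30$ ($P = \left(-2\right) 15 = -30$)
$I{\left(w \right)} = - \frac{1}{7} + \frac{w}{7}$ ($I{\left(w \right)} = - \frac{1 - w}{7} = - \frac{1}{7} + \frac{w}{7}$)
$a{\left(Z,g \right)} = -360$ ($a{\left(Z,g \right)} = \left(-30\right) 12 = -360$)
$\left(-2 + \sqrt{-5 - 3} I{\left(-3 \right)}\right) a{\left(Q{\left(-6,5 \right)},66 \right)} = \left(-2 + \sqrt{-5 - 3} \left(- \frac{1}{7} + \frac{1}{7} \left(-3\right)\right)\right) \left(-360\right) = \left(-2 + \sqrt{-8} \left(- \frac{1}{7} - \frac{3}{7}\right)\right) \left(-360\right) = \left(-2 + 2 i \sqrt{2} \left(- \frac{4}{7}\right)\right) \left(-360\right) = \left(-2 - \frac{8 i \sqrt{2}}{7}\right) \left(-360\right) = 720 + \frac{2880 i \sqrt{2}}{7}$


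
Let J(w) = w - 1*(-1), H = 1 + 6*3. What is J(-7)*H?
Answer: -114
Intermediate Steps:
H = 19 (H = 1 + 18 = 19)
J(w) = 1 + w (J(w) = w + 1 = 1 + w)
J(-7)*H = (1 - 7)*19 = -6*19 = -114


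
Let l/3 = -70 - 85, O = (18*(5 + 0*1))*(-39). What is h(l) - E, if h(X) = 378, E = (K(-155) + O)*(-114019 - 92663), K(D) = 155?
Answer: -693417732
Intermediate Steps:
O = -3510 (O = (18*(5 + 0))*(-39) = (18*5)*(-39) = 90*(-39) = -3510)
l = -465 (l = 3*(-70 - 85) = 3*(-155) = -465)
E = 693418110 (E = (155 - 3510)*(-114019 - 92663) = -3355*(-206682) = 693418110)
h(l) - E = 378 - 1*693418110 = 378 - 693418110 = -693417732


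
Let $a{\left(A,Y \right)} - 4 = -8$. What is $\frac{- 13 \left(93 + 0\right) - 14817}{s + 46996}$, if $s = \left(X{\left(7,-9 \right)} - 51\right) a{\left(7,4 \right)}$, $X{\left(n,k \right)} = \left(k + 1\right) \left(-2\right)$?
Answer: $- \frac{2671}{7856} \approx -0.33999$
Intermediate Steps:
$a{\left(A,Y \right)} = -4$ ($a{\left(A,Y \right)} = 4 - 8 = -4$)
$X{\left(n,k \right)} = -2 - 2 k$ ($X{\left(n,k \right)} = \left(1 + k\right) \left(-2\right) = -2 - 2 k$)
$s = 140$ ($s = \left(\left(-2 - -18\right) - 51\right) \left(-4\right) = \left(\left(-2 + 18\right) - 51\right) \left(-4\right) = \left(16 - 51\right) \left(-4\right) = \left(-35\right) \left(-4\right) = 140$)
$\frac{- 13 \left(93 + 0\right) - 14817}{s + 46996} = \frac{- 13 \left(93 + 0\right) - 14817}{140 + 46996} = \frac{\left(-13\right) 93 - 14817}{47136} = \left(-1209 - 14817\right) \frac{1}{47136} = \left(-16026\right) \frac{1}{47136} = - \frac{2671}{7856}$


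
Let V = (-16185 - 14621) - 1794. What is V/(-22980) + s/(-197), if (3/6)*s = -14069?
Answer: 32651672/226353 ≈ 144.25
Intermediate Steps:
s = -28138 (s = 2*(-14069) = -28138)
V = -32600 (V = -30806 - 1794 = -32600)
V/(-22980) + s/(-197) = -32600/(-22980) - 28138/(-197) = -32600*(-1/22980) - 28138*(-1/197) = 1630/1149 + 28138/197 = 32651672/226353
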